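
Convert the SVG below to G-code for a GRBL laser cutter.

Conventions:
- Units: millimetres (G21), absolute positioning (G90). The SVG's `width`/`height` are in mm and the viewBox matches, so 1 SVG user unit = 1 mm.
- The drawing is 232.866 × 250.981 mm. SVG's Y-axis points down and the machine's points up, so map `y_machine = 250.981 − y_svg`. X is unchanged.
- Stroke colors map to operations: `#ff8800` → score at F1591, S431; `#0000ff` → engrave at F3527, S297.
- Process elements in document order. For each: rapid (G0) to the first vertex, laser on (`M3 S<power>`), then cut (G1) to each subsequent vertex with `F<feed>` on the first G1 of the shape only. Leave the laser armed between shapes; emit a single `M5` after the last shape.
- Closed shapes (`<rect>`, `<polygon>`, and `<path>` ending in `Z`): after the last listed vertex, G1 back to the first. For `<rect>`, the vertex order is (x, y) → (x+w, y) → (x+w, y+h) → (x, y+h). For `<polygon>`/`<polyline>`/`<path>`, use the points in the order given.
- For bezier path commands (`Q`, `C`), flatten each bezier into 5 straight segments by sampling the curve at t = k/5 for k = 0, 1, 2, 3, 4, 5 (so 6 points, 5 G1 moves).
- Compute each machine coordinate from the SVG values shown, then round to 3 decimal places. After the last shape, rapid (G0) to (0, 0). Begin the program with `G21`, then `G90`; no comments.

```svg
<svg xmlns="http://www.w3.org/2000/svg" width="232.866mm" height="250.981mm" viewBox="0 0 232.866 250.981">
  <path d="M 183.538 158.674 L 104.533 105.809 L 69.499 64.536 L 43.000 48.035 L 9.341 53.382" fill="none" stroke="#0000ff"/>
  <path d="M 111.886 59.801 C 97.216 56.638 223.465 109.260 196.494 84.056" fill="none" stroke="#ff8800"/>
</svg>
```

G21
G90
G0 X183.538 Y92.307
M3 S297
G1 X104.533 Y145.172 F3527
G1 X69.499 Y186.445
G1 X43.000 Y202.946
G1 X9.341 Y197.599
G0 X111.886 Y191.180
M3 S431
G1 X117.641 Y187.452 F1591
G1 X143.098 Y176.750
G1 X174.138 Y165.486
G1 X196.643 Y160.073
G1 X196.494 Y166.925
M5
G0 X0.000 Y0.000

Since the viewBox matches the mm dimensions, user units are millimetres directly. The only transform is the Y-flip y_m = 250.981 − y_svg.

Shape 1 is a open polyline drawn with `<path>`. Its stroke #0000ff means engrave at S297, F3527. After flipping Y the toolpath is (183.538,92.307) → (104.533,145.172) → (69.499,186.445) → (43.000,202.946) → (9.341,197.599).

Shape 2 is a cubic bezier drawn with `<path>`. Its stroke #ff8800 means score at S431, F1591. After flipping Y the toolpath is (111.886,191.180) → (117.641,187.452) → (143.098,176.750) → (174.138,165.486) → (196.643,160.073) → (196.494,166.925).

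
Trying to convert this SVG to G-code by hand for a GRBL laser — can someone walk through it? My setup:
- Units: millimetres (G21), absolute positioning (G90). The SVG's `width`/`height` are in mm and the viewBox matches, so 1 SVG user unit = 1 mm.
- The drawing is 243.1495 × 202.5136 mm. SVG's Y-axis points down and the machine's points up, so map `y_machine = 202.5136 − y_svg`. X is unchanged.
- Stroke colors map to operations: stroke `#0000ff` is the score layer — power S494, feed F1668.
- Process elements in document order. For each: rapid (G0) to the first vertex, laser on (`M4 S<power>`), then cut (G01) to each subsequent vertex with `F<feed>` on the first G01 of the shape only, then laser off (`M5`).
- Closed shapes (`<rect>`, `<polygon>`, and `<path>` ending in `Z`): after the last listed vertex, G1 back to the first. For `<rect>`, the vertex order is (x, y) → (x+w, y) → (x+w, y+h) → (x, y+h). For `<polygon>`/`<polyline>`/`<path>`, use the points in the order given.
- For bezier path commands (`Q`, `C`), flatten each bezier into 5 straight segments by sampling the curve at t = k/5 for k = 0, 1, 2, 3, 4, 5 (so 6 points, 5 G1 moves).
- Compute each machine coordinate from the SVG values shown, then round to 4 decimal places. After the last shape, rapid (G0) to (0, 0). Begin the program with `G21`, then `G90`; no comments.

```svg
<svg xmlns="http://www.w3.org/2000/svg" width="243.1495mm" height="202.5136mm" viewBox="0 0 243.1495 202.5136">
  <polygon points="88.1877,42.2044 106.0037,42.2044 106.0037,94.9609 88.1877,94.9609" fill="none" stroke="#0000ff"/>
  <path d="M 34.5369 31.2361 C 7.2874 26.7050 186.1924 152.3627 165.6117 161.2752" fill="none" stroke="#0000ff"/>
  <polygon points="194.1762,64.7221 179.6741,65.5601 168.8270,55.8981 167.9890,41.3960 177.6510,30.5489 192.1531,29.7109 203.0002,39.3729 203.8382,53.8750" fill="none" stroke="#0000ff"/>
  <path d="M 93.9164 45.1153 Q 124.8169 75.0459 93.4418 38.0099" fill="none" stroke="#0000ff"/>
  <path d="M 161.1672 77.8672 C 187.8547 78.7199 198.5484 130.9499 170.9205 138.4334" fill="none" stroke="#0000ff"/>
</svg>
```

viewBox `0 0 243.1495 202.5136` with mm width/height → 1 unit = 1 mm. Flip: y_m = 202.5136 − y_svg.

**Shape 1** — `<polygon>` rectangle, stroke `#0000ff` → score (S494, F1668). Machine vertices: (88.1877,160.3092) → (106.0037,160.3092) → (106.0037,107.5527) → (88.1877,107.5527) → (88.1877,160.3092). Closed: final G1 returns to the first vertex.

**Shape 2** — `<path>` cubic bezier, stroke `#0000ff` → score (S494, F1668). Control points (SVG): P0=(34.5369,31.2361), P1=(7.2874,26.7050), P2=(186.1924,152.3627), P3=(165.6117,161.2752); sampled at t=k/5. Machine vertices: (34.5369,171.2775) → (39.6806,160.3490) → (74.8307,130.0280) → (120.5164,92.1673) → (157.2670,58.6199) → (165.6117,41.2384). Open path.

**Shape 3** — `<polygon>` regular polygon, stroke `#0000ff` → score (S494, F1668). Machine vertices: (194.1762,137.7915) → (179.6741,136.9535) → (168.8270,146.6155) → (167.9890,161.1176) → (177.6510,171.9647) → (192.1531,172.8027) → (203.0002,163.1407) → (203.8382,148.6386) → (194.1762,137.7915). Closed: final G1 returns to the first vertex.

**Shape 4** — `<path>` quadratic bezier, stroke `#0000ff` → score (S494, F1668). Control points (SVG): P0=(93.9164,45.1153), P1=(124.8169,75.0459), P2=(93.4418,38.0099); sampled at t=k/5. Machine vertices: (93.9164,157.3983) → (103.7856,148.1047) → (108.6727,144.1685) → (108.5778,145.5896) → (103.5008,152.3680) → (93.4418,164.5037). Open path.

**Shape 5** — `<path>` cubic bezier, stroke `#0000ff` → score (S494, F1668). Control points (SVG): P0=(161.1672,77.8672), P1=(187.8547,78.7199), P2=(198.5484,130.9499), P3=(170.9205,138.4334); sampled at t=k/5. Machine vertices: (161.1672,124.6464) → (175.0818,118.7385) → (184.0862,105.1140) → (187.1086,88.3868) → (183.0773,73.1709) → (170.9205,64.0802). Open path.

G21
G90
G0 X88.1877 Y160.3092
M4 S494
G01 X106.0037 Y160.3092 F1668
G01 X106.0037 Y107.5527
G01 X88.1877 Y107.5527
G01 X88.1877 Y160.3092
M5
G0 X34.5369 Y171.2775
M4 S494
G01 X39.6806 Y160.3490 F1668
G01 X74.8307 Y130.0280
G01 X120.5164 Y92.1673
G01 X157.2670 Y58.6199
G01 X165.6117 Y41.2384
M5
G0 X194.1762 Y137.7915
M4 S494
G01 X179.6741 Y136.9535 F1668
G01 X168.8270 Y146.6155
G01 X167.9890 Y161.1176
G01 X177.6510 Y171.9647
G01 X192.1531 Y172.8027
G01 X203.0002 Y163.1407
G01 X203.8382 Y148.6386
G01 X194.1762 Y137.7915
M5
G0 X93.9164 Y157.3983
M4 S494
G01 X103.7856 Y148.1047 F1668
G01 X108.6727 Y144.1685
G01 X108.5778 Y145.5896
G01 X103.5008 Y152.3680
G01 X93.4418 Y164.5037
M5
G0 X161.1672 Y124.6464
M4 S494
G01 X175.0818 Y118.7385 F1668
G01 X184.0862 Y105.1140
G01 X187.1086 Y88.3868
G01 X183.0773 Y73.1709
G01 X170.9205 Y64.0802
M5
G0 X0.0000 Y0.0000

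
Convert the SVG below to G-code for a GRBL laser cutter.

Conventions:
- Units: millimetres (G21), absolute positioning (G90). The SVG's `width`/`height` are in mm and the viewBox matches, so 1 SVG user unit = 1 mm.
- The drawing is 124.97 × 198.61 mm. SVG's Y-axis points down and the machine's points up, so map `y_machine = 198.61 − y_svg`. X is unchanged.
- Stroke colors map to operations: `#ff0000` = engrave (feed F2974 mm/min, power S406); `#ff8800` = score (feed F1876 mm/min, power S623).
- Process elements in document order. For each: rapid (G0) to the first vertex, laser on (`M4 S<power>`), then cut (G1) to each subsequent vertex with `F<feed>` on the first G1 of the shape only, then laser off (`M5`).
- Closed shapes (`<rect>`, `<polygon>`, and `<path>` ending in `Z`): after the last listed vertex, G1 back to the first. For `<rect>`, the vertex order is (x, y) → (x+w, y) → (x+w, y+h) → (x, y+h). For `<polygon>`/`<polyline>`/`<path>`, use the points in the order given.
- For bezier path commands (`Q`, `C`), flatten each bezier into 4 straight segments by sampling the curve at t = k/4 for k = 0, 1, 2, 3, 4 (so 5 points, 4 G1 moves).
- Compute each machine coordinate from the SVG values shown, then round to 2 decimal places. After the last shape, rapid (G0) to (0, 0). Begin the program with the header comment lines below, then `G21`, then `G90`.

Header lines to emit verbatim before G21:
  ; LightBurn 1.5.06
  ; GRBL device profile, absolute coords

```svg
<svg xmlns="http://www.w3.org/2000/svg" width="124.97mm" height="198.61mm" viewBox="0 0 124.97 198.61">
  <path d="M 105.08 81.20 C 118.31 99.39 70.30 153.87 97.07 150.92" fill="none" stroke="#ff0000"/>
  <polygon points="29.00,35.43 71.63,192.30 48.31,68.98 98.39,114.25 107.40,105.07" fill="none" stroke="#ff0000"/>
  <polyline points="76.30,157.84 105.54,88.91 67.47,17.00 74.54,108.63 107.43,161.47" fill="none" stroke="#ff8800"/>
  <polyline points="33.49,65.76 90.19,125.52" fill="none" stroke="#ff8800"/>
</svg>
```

1 u = 1 mm; y_m = 198.61 − y.

[1] `<path>` cubic bezier, #ff0000→engrave S406 F2974: (105.08,117.41) → (105.65,98.43) → (96.00,74.62) → (88.89,54.78) → (97.07,47.69)

[2] `<polygon>` closed polygon, #ff0000→engrave S406 F2974: (29.00,163.18) → (71.63,6.31) → (48.31,129.63) → (98.39,84.36) → (107.40,93.54) → (29.00,163.18) (closed)

[3] `<polyline>` open polyline, #ff8800→score S623 F1876: (76.30,40.77) → (105.54,109.70) → (67.47,181.61) → (74.54,89.98) → (107.43,37.14)

[4] `<polyline>` line segment, #ff8800→score S623 F1876: (33.49,132.85) → (90.19,73.09)

; LightBurn 1.5.06
; GRBL device profile, absolute coords
G21
G90
G0 X105.08 Y117.41
M4 S406
G1 X105.65 Y98.43 F2974
G1 X96.00 Y74.62
G1 X88.89 Y54.78
G1 X97.07 Y47.69
M5
G0 X29.00 Y163.18
M4 S406
G1 X71.63 Y6.31 F2974
G1 X48.31 Y129.63
G1 X98.39 Y84.36
G1 X107.40 Y93.54
G1 X29.00 Y163.18
M5
G0 X76.30 Y40.77
M4 S623
G1 X105.54 Y109.70 F1876
G1 X67.47 Y181.61
G1 X74.54 Y89.98
G1 X107.43 Y37.14
M5
G0 X33.49 Y132.85
M4 S623
G1 X90.19 Y73.09 F1876
M5
G0 X0.00 Y0.00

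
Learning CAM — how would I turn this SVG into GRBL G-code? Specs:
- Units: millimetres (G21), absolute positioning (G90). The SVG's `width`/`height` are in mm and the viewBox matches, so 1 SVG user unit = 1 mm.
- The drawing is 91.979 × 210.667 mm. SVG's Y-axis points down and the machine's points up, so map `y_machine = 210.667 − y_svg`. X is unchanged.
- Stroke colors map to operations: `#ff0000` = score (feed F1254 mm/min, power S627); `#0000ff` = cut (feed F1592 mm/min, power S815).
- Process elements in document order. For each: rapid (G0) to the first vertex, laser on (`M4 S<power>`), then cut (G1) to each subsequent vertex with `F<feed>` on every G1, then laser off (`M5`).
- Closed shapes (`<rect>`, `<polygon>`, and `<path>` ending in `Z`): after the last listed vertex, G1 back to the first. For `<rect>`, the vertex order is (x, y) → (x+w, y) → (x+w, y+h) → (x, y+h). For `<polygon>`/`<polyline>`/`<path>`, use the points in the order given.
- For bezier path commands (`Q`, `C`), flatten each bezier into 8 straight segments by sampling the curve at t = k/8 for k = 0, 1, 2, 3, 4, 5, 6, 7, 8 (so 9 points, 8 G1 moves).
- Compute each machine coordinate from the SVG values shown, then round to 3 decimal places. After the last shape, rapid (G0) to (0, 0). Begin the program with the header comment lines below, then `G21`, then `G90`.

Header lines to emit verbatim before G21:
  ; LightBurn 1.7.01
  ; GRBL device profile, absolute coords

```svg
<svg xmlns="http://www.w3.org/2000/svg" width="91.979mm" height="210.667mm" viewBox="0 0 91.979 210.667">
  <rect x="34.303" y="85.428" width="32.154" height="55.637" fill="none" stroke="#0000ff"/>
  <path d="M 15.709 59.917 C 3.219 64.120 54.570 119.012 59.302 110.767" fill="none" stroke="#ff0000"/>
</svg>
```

1 u = 1 mm; y_m = 210.667 − y.

[1] `<rect>` rectangle, #0000ff→cut S815 F1592: (34.303,125.239) → (66.457,125.239) → (66.457,69.602) → (34.303,69.602) → (34.303,125.239) (closed)

[2] `<path>` cubic bezier, #ff0000→score S627 F1254: (15.709,150.750) → (13.802,147.020) → (16.586,139.872) → (22.766,130.640) → (31.047,120.657) → (40.136,111.258) → (48.738,103.776) → (55.558,99.545) → (59.302,99.900)

; LightBurn 1.7.01
; GRBL device profile, absolute coords
G21
G90
G0 X34.303 Y125.239
M4 S815
G1 X66.457 Y125.239 F1592
G1 X66.457 Y69.602 F1592
G1 X34.303 Y69.602 F1592
G1 X34.303 Y125.239 F1592
M5
G0 X15.709 Y150.750
M4 S627
G1 X13.802 Y147.020 F1254
G1 X16.586 Y139.872 F1254
G1 X22.766 Y130.640 F1254
G1 X31.047 Y120.657 F1254
G1 X40.136 Y111.258 F1254
G1 X48.738 Y103.776 F1254
G1 X55.558 Y99.545 F1254
G1 X59.302 Y99.900 F1254
M5
G0 X0.000 Y0.000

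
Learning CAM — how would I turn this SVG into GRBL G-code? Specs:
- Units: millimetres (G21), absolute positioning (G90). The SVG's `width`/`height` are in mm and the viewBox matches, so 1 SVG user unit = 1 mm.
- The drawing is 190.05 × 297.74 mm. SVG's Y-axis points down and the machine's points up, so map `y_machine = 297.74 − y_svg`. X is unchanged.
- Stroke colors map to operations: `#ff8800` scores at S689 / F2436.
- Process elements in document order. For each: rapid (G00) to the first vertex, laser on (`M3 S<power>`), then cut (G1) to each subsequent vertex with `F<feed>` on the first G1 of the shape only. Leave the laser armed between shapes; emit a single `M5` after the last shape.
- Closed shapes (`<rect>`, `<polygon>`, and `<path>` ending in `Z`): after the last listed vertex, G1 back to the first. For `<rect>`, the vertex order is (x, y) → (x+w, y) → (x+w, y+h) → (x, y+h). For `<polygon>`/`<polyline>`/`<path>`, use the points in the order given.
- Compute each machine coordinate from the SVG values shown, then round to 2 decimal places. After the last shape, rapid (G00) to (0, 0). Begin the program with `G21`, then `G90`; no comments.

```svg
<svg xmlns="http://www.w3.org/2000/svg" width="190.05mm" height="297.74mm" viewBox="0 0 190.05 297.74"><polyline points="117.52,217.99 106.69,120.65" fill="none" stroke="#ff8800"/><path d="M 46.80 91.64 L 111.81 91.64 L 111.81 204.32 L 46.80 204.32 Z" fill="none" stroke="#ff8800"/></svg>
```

viewBox `0 0 190.05 297.74` with mm width/height → 1 unit = 1 mm. Flip: y_m = 297.74 − y_svg.

**Shape 1** — `<polyline>` line segment, stroke `#ff8800` → score (S689, F2436). Machine vertices: (117.52,79.75) → (106.69,177.09). Open path.

**Shape 2** — `<path>` rectangle, stroke `#ff8800` → score (S689, F2436). Machine vertices: (46.80,206.10) → (111.81,206.10) → (111.81,93.42) → (46.80,93.42) → (46.80,206.10). Closed: final G1 returns to the first vertex.

G21
G90
G00 X117.52 Y79.75
M3 S689
G1 X106.69 Y177.09 F2436
G00 X46.80 Y206.10
M3 S689
G1 X111.81 Y206.10 F2436
G1 X111.81 Y93.42
G1 X46.80 Y93.42
G1 X46.80 Y206.10
M5
G00 X0.00 Y0.00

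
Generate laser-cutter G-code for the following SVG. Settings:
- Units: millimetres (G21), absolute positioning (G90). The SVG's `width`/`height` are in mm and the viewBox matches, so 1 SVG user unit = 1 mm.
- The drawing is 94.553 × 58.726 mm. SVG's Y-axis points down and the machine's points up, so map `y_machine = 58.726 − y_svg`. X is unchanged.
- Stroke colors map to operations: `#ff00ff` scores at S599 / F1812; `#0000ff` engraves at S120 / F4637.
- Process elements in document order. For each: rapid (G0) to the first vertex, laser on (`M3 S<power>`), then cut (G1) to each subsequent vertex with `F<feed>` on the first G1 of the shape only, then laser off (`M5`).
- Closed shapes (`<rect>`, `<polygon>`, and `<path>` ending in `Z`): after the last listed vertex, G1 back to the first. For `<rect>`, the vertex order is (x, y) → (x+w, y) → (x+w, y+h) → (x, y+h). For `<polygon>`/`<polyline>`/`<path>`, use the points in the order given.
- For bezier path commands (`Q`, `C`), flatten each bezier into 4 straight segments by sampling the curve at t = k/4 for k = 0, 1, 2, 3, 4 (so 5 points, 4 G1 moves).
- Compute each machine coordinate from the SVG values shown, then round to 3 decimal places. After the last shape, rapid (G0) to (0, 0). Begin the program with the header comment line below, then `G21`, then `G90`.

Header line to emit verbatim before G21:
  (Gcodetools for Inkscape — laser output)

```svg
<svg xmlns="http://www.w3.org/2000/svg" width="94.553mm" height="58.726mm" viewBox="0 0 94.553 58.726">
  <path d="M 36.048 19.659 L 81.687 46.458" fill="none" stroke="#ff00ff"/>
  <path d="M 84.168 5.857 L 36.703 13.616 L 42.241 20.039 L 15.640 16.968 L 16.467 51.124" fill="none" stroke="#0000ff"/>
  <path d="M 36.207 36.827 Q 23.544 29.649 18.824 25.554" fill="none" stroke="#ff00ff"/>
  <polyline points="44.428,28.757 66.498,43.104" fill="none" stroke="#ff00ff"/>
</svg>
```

(Gcodetools for Inkscape — laser output)
G21
G90
G0 X36.048 Y39.067
M3 S599
G1 X81.687 Y12.268 F1812
M5
G0 X84.168 Y52.869
M3 S120
G1 X36.703 Y45.110 F4637
G1 X42.241 Y38.687
G1 X15.640 Y41.758
G1 X16.467 Y7.602
M5
G0 X36.207 Y21.899
M3 S599
G1 X30.372 Y25.295 F1812
G1 X25.530 Y28.306
G1 X21.680 Y30.932
G1 X18.824 Y33.172
M5
G0 X44.428 Y29.969
M3 S599
G1 X66.498 Y15.622 F1812
M5
G0 X0.000 Y0.000

1 u = 1 mm; y_m = 58.726 − y.

[1] `<path>` line segment, #ff00ff→score S599 F1812: (36.048,39.067) → (81.687,12.268)

[2] `<path>` open polyline, #0000ff→engrave S120 F4637: (84.168,52.869) → (36.703,45.110) → (42.241,38.687) → (15.640,41.758) → (16.467,7.602)

[3] `<path>` quadratic bezier, #ff00ff→score S599 F1812: (36.207,21.899) → (30.372,25.295) → (25.530,28.306) → (21.680,30.932) → (18.824,33.172)

[4] `<polyline>` line segment, #ff00ff→score S599 F1812: (44.428,29.969) → (66.498,15.622)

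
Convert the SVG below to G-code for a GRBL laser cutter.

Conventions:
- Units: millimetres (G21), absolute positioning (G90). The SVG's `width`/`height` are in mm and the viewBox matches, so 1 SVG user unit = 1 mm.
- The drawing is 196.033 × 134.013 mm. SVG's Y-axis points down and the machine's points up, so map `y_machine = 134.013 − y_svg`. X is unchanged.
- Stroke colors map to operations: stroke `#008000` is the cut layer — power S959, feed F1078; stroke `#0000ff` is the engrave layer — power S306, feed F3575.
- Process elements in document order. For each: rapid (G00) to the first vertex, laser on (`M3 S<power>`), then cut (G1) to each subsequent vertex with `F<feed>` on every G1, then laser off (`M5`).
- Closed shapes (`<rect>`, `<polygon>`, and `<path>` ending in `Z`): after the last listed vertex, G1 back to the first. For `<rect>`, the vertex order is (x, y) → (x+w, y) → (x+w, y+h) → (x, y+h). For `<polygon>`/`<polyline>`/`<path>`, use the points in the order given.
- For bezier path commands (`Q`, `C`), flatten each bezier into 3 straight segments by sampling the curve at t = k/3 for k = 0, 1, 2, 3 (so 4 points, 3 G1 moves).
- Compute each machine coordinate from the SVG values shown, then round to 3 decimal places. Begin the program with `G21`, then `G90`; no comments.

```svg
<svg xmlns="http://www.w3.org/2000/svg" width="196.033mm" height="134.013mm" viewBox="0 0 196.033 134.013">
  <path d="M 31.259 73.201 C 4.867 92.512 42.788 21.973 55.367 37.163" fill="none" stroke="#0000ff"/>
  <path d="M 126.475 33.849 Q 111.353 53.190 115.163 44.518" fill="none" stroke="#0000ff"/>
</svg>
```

G21
G90
G00 X31.259 Y60.812
M3 S306
G1 X22.984 Y64.948 F3575
G1 X37.661 Y89.967 F3575
G1 X55.367 Y96.850 F3575
M5
G00 X126.475 Y100.164
M3 S306
G1 X118.497 Y90.383 F3575
G1 X114.727 Y86.826 F3575
G1 X115.163 Y89.495 F3575
M5

1 u = 1 mm; y_m = 134.013 − y.

[1] `<path>` cubic bezier, #0000ff→engrave S306 F3575: (31.259,60.812) → (22.984,64.948) → (37.661,89.967) → (55.367,96.850)

[2] `<path>` quadratic bezier, #0000ff→engrave S306 F3575: (126.475,100.164) → (118.497,90.383) → (114.727,86.826) → (115.163,89.495)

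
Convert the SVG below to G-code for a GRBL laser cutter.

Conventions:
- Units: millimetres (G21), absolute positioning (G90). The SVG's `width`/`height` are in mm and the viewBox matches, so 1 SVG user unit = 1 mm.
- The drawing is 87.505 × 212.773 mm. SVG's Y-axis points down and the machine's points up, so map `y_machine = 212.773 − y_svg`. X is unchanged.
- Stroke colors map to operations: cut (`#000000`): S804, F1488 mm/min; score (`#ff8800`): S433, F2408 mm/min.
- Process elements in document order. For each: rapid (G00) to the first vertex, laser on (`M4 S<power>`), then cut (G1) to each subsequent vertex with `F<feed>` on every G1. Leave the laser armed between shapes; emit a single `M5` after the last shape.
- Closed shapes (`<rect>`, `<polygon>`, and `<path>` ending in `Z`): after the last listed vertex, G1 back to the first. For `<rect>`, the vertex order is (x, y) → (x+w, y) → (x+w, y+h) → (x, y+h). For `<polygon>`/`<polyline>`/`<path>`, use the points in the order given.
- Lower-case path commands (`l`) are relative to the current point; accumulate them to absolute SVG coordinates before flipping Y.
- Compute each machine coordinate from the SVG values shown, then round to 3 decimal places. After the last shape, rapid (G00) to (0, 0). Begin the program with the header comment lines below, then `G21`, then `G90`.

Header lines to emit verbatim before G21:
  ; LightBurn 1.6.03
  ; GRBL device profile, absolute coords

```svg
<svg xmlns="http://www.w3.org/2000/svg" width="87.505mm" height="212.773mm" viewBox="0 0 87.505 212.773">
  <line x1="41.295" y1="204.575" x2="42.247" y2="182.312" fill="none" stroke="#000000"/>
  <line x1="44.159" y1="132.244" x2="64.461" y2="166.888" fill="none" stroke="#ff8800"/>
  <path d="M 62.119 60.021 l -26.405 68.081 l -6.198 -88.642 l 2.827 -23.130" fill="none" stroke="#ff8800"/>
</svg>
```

; LightBurn 1.6.03
; GRBL device profile, absolute coords
G21
G90
G00 X41.295 Y8.198
M4 S804
G1 X42.247 Y30.461 F1488
G00 X44.159 Y80.529
M4 S433
G1 X64.461 Y45.885 F2408
G00 X62.119 Y152.752
M4 S433
G1 X35.714 Y84.671 F2408
G1 X29.516 Y173.313 F2408
G1 X32.343 Y196.443 F2408
M5
G00 X0.000 Y0.000

1 u = 1 mm; y_m = 212.773 − y.

[1] `<line>` line segment, #000000→cut S804 F1488: (41.295,8.198) → (42.247,30.461)

[2] `<line>` line segment, #ff8800→score S433 F2408: (44.159,80.529) → (64.461,45.885)

[3] `<path>` open polyline, #ff8800→score S433 F2408: (62.119,152.752) → (35.714,84.671) → (29.516,173.313) → (32.343,196.443)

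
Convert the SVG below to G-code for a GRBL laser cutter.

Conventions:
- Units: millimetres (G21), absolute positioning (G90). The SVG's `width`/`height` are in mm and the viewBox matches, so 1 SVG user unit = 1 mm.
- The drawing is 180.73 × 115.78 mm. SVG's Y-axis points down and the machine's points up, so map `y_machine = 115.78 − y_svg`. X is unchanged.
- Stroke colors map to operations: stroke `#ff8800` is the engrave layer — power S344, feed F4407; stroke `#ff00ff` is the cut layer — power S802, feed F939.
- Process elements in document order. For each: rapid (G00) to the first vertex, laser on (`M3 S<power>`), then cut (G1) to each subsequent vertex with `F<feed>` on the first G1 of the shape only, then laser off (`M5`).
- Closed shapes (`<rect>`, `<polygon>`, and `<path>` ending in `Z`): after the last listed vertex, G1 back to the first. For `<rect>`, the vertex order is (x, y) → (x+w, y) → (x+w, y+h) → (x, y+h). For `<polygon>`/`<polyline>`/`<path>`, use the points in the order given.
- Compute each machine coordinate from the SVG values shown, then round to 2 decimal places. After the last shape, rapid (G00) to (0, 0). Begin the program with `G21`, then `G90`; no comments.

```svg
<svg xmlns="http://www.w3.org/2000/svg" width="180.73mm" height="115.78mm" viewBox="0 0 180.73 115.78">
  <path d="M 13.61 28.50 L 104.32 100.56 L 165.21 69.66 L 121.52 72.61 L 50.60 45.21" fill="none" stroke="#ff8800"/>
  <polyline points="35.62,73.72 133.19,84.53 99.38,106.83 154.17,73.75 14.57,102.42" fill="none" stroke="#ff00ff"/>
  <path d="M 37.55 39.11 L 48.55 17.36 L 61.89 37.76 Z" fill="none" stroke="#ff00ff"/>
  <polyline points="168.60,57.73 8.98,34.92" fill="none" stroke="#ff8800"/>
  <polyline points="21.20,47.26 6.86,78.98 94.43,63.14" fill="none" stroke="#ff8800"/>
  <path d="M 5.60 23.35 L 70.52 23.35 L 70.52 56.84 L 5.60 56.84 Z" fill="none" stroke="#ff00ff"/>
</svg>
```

G21
G90
G00 X13.61 Y87.28
M3 S344
G1 X104.32 Y15.22 F4407
G1 X165.21 Y46.12
G1 X121.52 Y43.17
G1 X50.60 Y70.57
M5
G00 X35.62 Y42.06
M3 S802
G1 X133.19 Y31.25 F939
G1 X99.38 Y8.95
G1 X154.17 Y42.03
G1 X14.57 Y13.36
M5
G00 X37.55 Y76.67
M3 S802
G1 X48.55 Y98.42 F939
G1 X61.89 Y78.02
G1 X37.55 Y76.67
M5
G00 X168.60 Y58.05
M3 S344
G1 X8.98 Y80.86 F4407
M5
G00 X21.20 Y68.52
M3 S344
G1 X6.86 Y36.80 F4407
G1 X94.43 Y52.64
M5
G00 X5.60 Y92.43
M3 S802
G1 X70.52 Y92.43 F939
G1 X70.52 Y58.94
G1 X5.60 Y58.94
G1 X5.60 Y92.43
M5
G00 X0.00 Y0.00

1 u = 1 mm; y_m = 115.78 − y.

[1] `<path>` open polyline, #ff8800→engrave S344 F4407: (13.61,87.28) → (104.32,15.22) → (165.21,46.12) → (121.52,43.17) → (50.60,70.57)

[2] `<polyline>` open polyline, #ff00ff→cut S802 F939: (35.62,42.06) → (133.19,31.25) → (99.38,8.95) → (154.17,42.03) → (14.57,13.36)

[3] `<path>` regular polygon, #ff00ff→cut S802 F939: (37.55,76.67) → (48.55,98.42) → (61.89,78.02) → (37.55,76.67) (closed)

[4] `<polyline>` line segment, #ff8800→engrave S344 F4407: (168.60,58.05) → (8.98,80.86)

[5] `<polyline>` open polyline, #ff8800→engrave S344 F4407: (21.20,68.52) → (6.86,36.80) → (94.43,52.64)

[6] `<path>` rectangle, #ff00ff→cut S802 F939: (5.60,92.43) → (70.52,92.43) → (70.52,58.94) → (5.60,58.94) → (5.60,92.43) (closed)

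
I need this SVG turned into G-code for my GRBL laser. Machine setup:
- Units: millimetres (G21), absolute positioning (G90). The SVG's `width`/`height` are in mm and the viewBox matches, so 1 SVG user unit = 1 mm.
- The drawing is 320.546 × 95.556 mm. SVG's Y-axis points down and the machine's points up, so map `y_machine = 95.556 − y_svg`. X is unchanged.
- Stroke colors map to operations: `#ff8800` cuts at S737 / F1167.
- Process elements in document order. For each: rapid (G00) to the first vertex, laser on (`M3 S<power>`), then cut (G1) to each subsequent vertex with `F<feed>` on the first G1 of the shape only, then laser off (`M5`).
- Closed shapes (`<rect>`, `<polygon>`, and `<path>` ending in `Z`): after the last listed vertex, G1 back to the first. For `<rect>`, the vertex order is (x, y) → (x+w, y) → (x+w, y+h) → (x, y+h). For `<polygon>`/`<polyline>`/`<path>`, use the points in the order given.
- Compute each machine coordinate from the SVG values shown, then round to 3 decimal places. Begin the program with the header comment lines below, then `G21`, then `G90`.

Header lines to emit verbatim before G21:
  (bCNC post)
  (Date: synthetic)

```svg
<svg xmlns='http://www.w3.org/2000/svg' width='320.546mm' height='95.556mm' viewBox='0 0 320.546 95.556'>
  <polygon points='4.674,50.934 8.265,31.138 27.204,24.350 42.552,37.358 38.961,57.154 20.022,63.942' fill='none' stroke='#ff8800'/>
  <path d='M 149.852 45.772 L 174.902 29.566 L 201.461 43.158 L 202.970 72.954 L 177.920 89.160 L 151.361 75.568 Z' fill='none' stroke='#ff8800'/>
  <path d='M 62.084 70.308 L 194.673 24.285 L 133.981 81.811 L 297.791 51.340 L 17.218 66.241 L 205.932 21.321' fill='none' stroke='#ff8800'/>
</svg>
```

Since the viewBox matches the mm dimensions, user units are millimetres directly. The only transform is the Y-flip y_m = 95.556 − y_svg.

Shape 1 is a regular polygon drawn with `<polygon>`. Its stroke #ff8800 means cut at S737, F1167. After flipping Y the toolpath is (4.674,44.622) → (8.265,64.418) → (27.204,71.206) → (42.552,58.198) → (38.961,38.402) → (20.022,31.614) → (4.674,44.622), returning to the start.

Shape 2 is a regular polygon drawn with `<path>`. Its stroke #ff8800 means cut at S737, F1167. After flipping Y the toolpath is (149.852,49.784) → (174.902,65.990) → (201.461,52.398) → (202.970,22.602) → (177.920,6.396) → (151.361,19.988) → (149.852,49.784), returning to the start.

Shape 3 is a open polyline drawn with `<path>`. Its stroke #ff8800 means cut at S737, F1167. After flipping Y the toolpath is (62.084,25.248) → (194.673,71.271) → (133.981,13.745) → (297.791,44.216) → (17.218,29.315) → (205.932,74.235).

(bCNC post)
(Date: synthetic)
G21
G90
G00 X4.674 Y44.622
M3 S737
G1 X8.265 Y64.418 F1167
G1 X27.204 Y71.206
G1 X42.552 Y58.198
G1 X38.961 Y38.402
G1 X20.022 Y31.614
G1 X4.674 Y44.622
M5
G00 X149.852 Y49.784
M3 S737
G1 X174.902 Y65.990 F1167
G1 X201.461 Y52.398
G1 X202.970 Y22.602
G1 X177.920 Y6.396
G1 X151.361 Y19.988
G1 X149.852 Y49.784
M5
G00 X62.084 Y25.248
M3 S737
G1 X194.673 Y71.271 F1167
G1 X133.981 Y13.745
G1 X297.791 Y44.216
G1 X17.218 Y29.315
G1 X205.932 Y74.235
M5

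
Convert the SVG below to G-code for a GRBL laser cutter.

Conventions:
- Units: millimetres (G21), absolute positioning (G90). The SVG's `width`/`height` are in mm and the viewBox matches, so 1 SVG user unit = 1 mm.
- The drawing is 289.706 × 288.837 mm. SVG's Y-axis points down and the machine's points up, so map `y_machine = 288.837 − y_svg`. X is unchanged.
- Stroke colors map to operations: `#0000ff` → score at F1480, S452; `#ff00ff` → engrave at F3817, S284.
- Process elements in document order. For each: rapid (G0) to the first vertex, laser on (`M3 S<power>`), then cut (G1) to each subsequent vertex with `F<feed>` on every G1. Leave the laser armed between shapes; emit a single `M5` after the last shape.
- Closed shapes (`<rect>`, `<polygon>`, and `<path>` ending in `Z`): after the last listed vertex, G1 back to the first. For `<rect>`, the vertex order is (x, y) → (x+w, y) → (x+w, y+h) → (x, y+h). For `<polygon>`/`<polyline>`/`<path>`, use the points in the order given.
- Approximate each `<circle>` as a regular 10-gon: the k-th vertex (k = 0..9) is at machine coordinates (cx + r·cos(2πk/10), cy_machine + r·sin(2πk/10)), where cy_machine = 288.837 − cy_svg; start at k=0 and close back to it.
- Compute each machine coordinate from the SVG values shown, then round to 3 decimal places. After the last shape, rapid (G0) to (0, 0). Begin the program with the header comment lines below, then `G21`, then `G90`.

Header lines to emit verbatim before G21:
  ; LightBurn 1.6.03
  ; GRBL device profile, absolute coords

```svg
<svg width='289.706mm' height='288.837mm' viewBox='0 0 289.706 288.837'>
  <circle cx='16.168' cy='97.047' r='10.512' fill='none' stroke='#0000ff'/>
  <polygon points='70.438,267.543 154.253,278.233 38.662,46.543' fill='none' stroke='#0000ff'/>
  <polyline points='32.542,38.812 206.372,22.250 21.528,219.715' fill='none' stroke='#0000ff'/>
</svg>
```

1 u = 1 mm; y_m = 288.837 − y.

[1] `<circle>` circle, #0000ff→score S452 F1480: (26.680,191.790) → (24.672,197.969) → (19.416,201.788) → (12.920,201.788) → (7.664,197.969) → (5.656,191.790) → (7.664,185.611) → (12.920,181.792) → (19.416,181.792) → (24.672,185.611) → (26.680,191.790) (closed)

[2] `<polygon>` closed polygon, #0000ff→score S452 F1480: (70.438,21.294) → (154.253,10.604) → (38.662,242.294) → (70.438,21.294) (closed)

[3] `<polyline>` open polyline, #0000ff→score S452 F1480: (32.542,250.025) → (206.372,266.587) → (21.528,69.122)

; LightBurn 1.6.03
; GRBL device profile, absolute coords
G21
G90
G0 X26.680 Y191.790
M3 S452
G1 X24.672 Y197.969 F1480
G1 X19.416 Y201.788 F1480
G1 X12.920 Y201.788 F1480
G1 X7.664 Y197.969 F1480
G1 X5.656 Y191.790 F1480
G1 X7.664 Y185.611 F1480
G1 X12.920 Y181.792 F1480
G1 X19.416 Y181.792 F1480
G1 X24.672 Y185.611 F1480
G1 X26.680 Y191.790 F1480
G0 X70.438 Y21.294
M3 S452
G1 X154.253 Y10.604 F1480
G1 X38.662 Y242.294 F1480
G1 X70.438 Y21.294 F1480
G0 X32.542 Y250.025
M3 S452
G1 X206.372 Y266.587 F1480
G1 X21.528 Y69.122 F1480
M5
G0 X0.000 Y0.000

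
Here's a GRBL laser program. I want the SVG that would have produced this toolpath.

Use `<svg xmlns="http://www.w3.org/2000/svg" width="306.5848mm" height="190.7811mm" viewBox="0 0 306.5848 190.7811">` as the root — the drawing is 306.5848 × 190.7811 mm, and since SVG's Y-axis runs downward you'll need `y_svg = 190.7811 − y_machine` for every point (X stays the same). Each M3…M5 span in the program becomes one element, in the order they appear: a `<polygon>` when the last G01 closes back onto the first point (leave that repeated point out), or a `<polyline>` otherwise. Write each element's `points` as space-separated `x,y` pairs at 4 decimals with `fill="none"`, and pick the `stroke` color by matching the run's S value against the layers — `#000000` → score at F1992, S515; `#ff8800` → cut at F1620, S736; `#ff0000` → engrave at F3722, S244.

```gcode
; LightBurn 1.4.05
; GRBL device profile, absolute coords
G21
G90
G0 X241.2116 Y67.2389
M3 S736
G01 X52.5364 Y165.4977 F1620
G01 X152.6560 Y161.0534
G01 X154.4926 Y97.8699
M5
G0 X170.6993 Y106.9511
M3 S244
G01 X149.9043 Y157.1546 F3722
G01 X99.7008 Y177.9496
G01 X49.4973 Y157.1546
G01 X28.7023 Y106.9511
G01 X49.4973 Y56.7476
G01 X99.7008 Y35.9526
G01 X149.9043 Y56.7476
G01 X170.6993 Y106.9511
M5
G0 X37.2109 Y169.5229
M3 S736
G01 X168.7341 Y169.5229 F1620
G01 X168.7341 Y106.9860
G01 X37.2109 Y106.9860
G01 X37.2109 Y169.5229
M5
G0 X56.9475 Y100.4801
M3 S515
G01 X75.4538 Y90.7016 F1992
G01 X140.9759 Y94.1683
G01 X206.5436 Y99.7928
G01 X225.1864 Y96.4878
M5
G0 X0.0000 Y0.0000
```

y_svg = 190.7811 − y_m.

[1] S736→`#ff8800` (cut); open run; points: 241.2116,123.5422 52.5364,25.2834 152.6560,29.7277 154.4926,92.9112

[2] S244→`#ff0000` (engrave); closed run; points: 170.6993,83.8300 149.9043,33.6265 99.7008,12.8315 49.4973,33.6265 28.7023,83.8300 49.4973,134.0335 99.7008,154.8285 149.9043,134.0335

[3] S736→`#ff8800` (cut); closed run; points: 37.2109,21.2582 168.7341,21.2582 168.7341,83.7951 37.2109,83.7951

[4] S515→`#000000` (score); open run; points: 56.9475,90.3010 75.4538,100.0795 140.9759,96.6128 206.5436,90.9883 225.1864,94.2933

<svg xmlns="http://www.w3.org/2000/svg" width="306.5848mm" height="190.7811mm" viewBox="0 0 306.5848 190.7811">
  <polyline points="241.2116,123.5422 52.5364,25.2834 152.6560,29.7277 154.4926,92.9112" fill="none" stroke="#ff8800"/>
  <polygon points="170.6993,83.8300 149.9043,33.6265 99.7008,12.8315 49.4973,33.6265 28.7023,83.8300 49.4973,134.0335 99.7008,154.8285 149.9043,134.0335" fill="none" stroke="#ff0000"/>
  <polygon points="37.2109,21.2582 168.7341,21.2582 168.7341,83.7951 37.2109,83.7951" fill="none" stroke="#ff8800"/>
  <polyline points="56.9475,90.3010 75.4538,100.0795 140.9759,96.6128 206.5436,90.9883 225.1864,94.2933" fill="none" stroke="#000000"/>
</svg>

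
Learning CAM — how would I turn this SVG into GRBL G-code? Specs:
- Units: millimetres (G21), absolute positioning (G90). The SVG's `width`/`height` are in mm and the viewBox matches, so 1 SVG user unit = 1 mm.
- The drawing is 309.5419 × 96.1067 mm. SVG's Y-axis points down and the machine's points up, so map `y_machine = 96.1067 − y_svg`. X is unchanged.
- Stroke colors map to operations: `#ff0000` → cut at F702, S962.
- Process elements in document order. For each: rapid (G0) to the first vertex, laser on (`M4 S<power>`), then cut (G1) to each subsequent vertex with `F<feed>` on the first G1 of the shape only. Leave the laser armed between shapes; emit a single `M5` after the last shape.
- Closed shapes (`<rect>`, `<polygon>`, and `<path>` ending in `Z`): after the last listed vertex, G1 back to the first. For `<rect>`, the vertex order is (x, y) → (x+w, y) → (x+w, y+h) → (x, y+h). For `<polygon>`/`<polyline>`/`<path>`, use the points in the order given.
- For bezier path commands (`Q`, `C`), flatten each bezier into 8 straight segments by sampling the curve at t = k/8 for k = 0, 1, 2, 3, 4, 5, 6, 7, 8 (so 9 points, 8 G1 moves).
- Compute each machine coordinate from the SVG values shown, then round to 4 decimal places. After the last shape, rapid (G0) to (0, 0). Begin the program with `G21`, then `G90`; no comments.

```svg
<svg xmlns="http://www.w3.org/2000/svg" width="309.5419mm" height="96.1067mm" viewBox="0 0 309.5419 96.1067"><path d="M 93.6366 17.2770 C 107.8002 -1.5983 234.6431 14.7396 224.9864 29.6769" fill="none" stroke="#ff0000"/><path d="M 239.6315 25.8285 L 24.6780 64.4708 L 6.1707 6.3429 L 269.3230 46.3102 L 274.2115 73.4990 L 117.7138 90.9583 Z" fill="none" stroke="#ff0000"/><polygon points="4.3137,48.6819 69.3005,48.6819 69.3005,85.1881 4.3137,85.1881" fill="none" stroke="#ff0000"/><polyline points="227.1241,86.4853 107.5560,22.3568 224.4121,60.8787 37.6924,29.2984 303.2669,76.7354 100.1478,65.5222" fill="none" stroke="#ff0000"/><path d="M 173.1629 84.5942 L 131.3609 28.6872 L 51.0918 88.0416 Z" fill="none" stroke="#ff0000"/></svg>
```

Since the viewBox matches the mm dimensions, user units are millimetres directly. The only transform is the Y-flip y_m = 96.1067 − y_svg.

Shape 1 is a cubic bezier drawn with `<path>`. Its stroke #ff0000 means cut at S962, F702. After flipping Y the toolpath is (93.6366,78.8297) → (103.7431,84.3288) → (121.4932,86.9558) → (143.9669,87.1396) → (168.2441,85.3095) → (191.4047,81.8943) → (210.5287,77.3233) → (222.6959,72.0254) → (224.9864,66.4298).

Shape 2 is a closed polygon drawn with `<path>`. Its stroke #ff0000 means cut at S962, F702. After flipping Y the toolpath is (239.6315,70.2782) → (24.6780,31.6359) → (6.1707,89.7638) → (269.3230,49.7965) → (274.2115,22.6077) → (117.7138,5.1484) → (239.6315,70.2782), returning to the start.

Shape 3 is a rectangle drawn with `<polygon>`. Its stroke #ff0000 means cut at S962, F702. After flipping Y the toolpath is (4.3137,47.4248) → (69.3005,47.4248) → (69.3005,10.9186) → (4.3137,10.9186) → (4.3137,47.4248), returning to the start.

Shape 4 is a open polyline drawn with `<polyline>`. Its stroke #ff0000 means cut at S962, F702. After flipping Y the toolpath is (227.1241,9.6214) → (107.5560,73.7499) → (224.4121,35.2280) → (37.6924,66.8083) → (303.2669,19.3713) → (100.1478,30.5845).

Shape 5 is a closed polygon drawn with `<path>`. Its stroke #ff0000 means cut at S962, F702. After flipping Y the toolpath is (173.1629,11.5125) → (131.3609,67.4195) → (51.0918,8.0651) → (173.1629,11.5125), returning to the start.

G21
G90
G0 X93.6366 Y78.8297
M4 S962
G1 X103.7431 Y84.3288 F702
G1 X121.4932 Y86.9558
G1 X143.9669 Y87.1396
G1 X168.2441 Y85.3095
G1 X191.4047 Y81.8943
G1 X210.5287 Y77.3233
G1 X222.6959 Y72.0254
G1 X224.9864 Y66.4298
G0 X239.6315 Y70.2782
M4 S962
G1 X24.6780 Y31.6359 F702
G1 X6.1707 Y89.7638
G1 X269.3230 Y49.7965
G1 X274.2115 Y22.6077
G1 X117.7138 Y5.1484
G1 X239.6315 Y70.2782
G0 X4.3137 Y47.4248
M4 S962
G1 X69.3005 Y47.4248 F702
G1 X69.3005 Y10.9186
G1 X4.3137 Y10.9186
G1 X4.3137 Y47.4248
G0 X227.1241 Y9.6214
M4 S962
G1 X107.5560 Y73.7499 F702
G1 X224.4121 Y35.2280
G1 X37.6924 Y66.8083
G1 X303.2669 Y19.3713
G1 X100.1478 Y30.5845
G0 X173.1629 Y11.5125
M4 S962
G1 X131.3609 Y67.4195 F702
G1 X51.0918 Y8.0651
G1 X173.1629 Y11.5125
M5
G0 X0.0000 Y0.0000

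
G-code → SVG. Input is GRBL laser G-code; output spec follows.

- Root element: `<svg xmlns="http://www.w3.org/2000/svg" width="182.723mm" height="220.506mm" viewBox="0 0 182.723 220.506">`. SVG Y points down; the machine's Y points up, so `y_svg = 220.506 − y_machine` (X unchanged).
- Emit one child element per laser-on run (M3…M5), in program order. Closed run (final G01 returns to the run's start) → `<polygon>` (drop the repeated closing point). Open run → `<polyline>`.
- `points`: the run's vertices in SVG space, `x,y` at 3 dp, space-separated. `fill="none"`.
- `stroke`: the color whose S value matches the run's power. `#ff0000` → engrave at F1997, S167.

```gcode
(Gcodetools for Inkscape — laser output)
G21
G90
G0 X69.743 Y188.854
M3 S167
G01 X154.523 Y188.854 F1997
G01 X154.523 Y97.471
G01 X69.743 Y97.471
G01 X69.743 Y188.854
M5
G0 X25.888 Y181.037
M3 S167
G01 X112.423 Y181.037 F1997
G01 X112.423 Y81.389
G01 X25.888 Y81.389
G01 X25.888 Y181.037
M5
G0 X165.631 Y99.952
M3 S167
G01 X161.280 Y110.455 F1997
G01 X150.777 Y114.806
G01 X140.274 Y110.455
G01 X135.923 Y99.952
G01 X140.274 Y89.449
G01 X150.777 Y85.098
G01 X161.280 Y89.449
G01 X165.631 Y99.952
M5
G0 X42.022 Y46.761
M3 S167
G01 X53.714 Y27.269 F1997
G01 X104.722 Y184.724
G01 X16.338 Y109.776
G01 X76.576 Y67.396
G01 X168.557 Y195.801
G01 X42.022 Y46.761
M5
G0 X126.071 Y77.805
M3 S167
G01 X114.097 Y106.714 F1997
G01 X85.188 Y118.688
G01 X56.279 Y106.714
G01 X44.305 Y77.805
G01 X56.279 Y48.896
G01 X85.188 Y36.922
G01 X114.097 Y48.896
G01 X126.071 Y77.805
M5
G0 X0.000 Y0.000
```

y_svg = 220.506 − y_m. Every run uses S167, so all elements get stroke `#ff0000` (engrave).

[1] closed run; points: 69.743,31.652 154.523,31.652 154.523,123.035 69.743,123.035

[2] closed run; points: 25.888,39.469 112.423,39.469 112.423,139.117 25.888,139.117

[3] closed run; points: 165.631,120.554 161.280,110.051 150.777,105.700 140.274,110.051 135.923,120.554 140.274,131.057 150.777,135.408 161.280,131.057

[4] closed run; points: 42.022,173.745 53.714,193.237 104.722,35.782 16.338,110.730 76.576,153.110 168.557,24.705

[5] closed run; points: 126.071,142.701 114.097,113.792 85.188,101.818 56.279,113.792 44.305,142.701 56.279,171.610 85.188,183.584 114.097,171.610

<svg xmlns="http://www.w3.org/2000/svg" width="182.723mm" height="220.506mm" viewBox="0 0 182.723 220.506">
  <polygon points="69.743,31.652 154.523,31.652 154.523,123.035 69.743,123.035" fill="none" stroke="#ff0000"/>
  <polygon points="25.888,39.469 112.423,39.469 112.423,139.117 25.888,139.117" fill="none" stroke="#ff0000"/>
  <polygon points="165.631,120.554 161.280,110.051 150.777,105.700 140.274,110.051 135.923,120.554 140.274,131.057 150.777,135.408 161.280,131.057" fill="none" stroke="#ff0000"/>
  <polygon points="42.022,173.745 53.714,193.237 104.722,35.782 16.338,110.730 76.576,153.110 168.557,24.705" fill="none" stroke="#ff0000"/>
  <polygon points="126.071,142.701 114.097,113.792 85.188,101.818 56.279,113.792 44.305,142.701 56.279,171.610 85.188,183.584 114.097,171.610" fill="none" stroke="#ff0000"/>
</svg>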